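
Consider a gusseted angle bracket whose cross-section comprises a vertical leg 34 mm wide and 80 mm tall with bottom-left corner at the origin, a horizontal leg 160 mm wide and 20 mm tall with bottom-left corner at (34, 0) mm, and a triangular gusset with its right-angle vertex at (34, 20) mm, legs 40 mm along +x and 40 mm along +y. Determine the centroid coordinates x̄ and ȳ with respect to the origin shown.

x̄ = 66.80 mm, ȳ = 24.92 mm

Part | A | x̄ᵢ | ȳᵢ | A·x̄ᵢ | A·ȳᵢ
vertical leg | 2720.00 | 17.00 | 40.00 | 46240.00 | 108800.00
horizontal leg | 3200.00 | 114.00 | 10.00 | 364800.00 | 32000.00
gusset | 800.00 | 47.33 | 33.33 | 37866.67 | 26666.67
Σ | 6720.00 |  |  | 448906.67 | 167466.67
x̄ = 448906.67 / 6720.00 = 66.80 mm
ȳ = 167466.67 / 6720.00 = 24.92 mm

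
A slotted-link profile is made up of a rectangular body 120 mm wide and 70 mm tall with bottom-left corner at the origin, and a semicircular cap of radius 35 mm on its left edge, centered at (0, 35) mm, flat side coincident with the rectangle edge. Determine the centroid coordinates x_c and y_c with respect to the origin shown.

rectangular body: A = 120 × 70 = 8400.00, centroid at (60.00, 35.00).
semicircular end: A = ½π·35² = 1924.23, centroid at (-14.85, 35.00).
ΣA = 10324.23 mm²
ΣAx_c = (8400.00)(60.00) + (1924.23)(-14.85) = 475416.67 mm³
ΣAy_c = (8400.00)(35.00) + (1924.23)(35.00) = 361347.89 mm³
x_c = 475416.67 / 10324.23 = 46.05 mm
y_c = 361347.89 / 10324.23 = 35.00 mm

x_c = 46.05 mm, y_c = 35.00 mm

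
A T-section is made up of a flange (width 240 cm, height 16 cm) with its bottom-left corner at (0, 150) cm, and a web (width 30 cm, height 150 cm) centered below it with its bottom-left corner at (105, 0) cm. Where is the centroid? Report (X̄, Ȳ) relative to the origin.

X̄ = 120.00 cm, Ȳ = 113.22 cm

Part | A | x̄ᵢ | ȳᵢ | A·x̄ᵢ | A·ȳᵢ
web | 4500.00 | 120.00 | 75.00 | 540000.00 | 337500.00
flange | 3840.00 | 120.00 | 158.00 | 460800.00 | 606720.00
Σ | 8340.00 |  |  | 1000800.00 | 944220.00
X̄ = 1000800.00 / 8340.00 = 120.00 cm
Ȳ = 944220.00 / 8340.00 = 113.22 cm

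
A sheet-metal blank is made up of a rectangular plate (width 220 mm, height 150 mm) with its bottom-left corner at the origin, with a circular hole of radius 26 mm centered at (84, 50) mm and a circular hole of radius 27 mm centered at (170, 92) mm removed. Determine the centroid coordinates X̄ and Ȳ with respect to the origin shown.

X̄ = 107.12 mm, Ȳ = 75.50 mm

plate: A = 220 × 150 = 33000.00, centroid at (110.00, 75.00).
hole 1: A = −π·26² = -2123.72, centroid at (84.00, 50.00).
hole 2: A = −π·27² = -2290.22, centroid at (170.00, 92.00).
ΣA = 28586.06 mm²
ΣAX̄ = (33000.00)(110.00) + (-2123.72)(84.00) + (-2290.22)(170.00) = 3062270.23 mm³
ΣAȲ = (33000.00)(75.00) + (-2123.72)(50.00) + (-2290.22)(92.00) = 2158113.83 mm³
X̄ = 3062270.23 / 28586.06 = 107.12 mm
Ȳ = 2158113.83 / 28586.06 = 75.50 mm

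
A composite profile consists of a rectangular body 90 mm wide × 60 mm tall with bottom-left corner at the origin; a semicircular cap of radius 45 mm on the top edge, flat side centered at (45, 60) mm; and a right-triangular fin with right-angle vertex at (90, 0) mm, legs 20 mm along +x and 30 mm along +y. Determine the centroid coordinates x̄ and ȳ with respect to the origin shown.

x̄ = 46.75 mm, ȳ = 46.91 mm

rectangular body: A = 90 × 60 = 5400.00, centroid at (45.00, 30.00).
semicircular top: A = ½π·45² = 3180.86, centroid at (45.00, 79.10).
triangular fin: A = ½·20·30 = 300.00, centroid at (96.67, 10.00).
ΣA = 8880.86 mm², ΣAx̄ = 415138.82 mm³, ΣAȳ = 416601.75 mm³.
x̄ = 415138.82/8880.86 = 46.75 mm; ȳ = 416601.75/8880.86 = 46.91 mm.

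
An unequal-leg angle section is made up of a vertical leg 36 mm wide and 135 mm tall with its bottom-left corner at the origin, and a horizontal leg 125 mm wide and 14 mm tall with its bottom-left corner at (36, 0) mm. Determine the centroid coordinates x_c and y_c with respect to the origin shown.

x_c = 39.31 mm, y_c = 51.48 mm

vertical leg: A = 36 × 135 = 4860.00, centroid at (18.00, 67.50).
horizontal leg: A = 125 × 14 = 1750.00, centroid at (98.50, 7.00).
ΣA = 6610.00 mm²
ΣAx_c = (4860.00)(18.00) + (1750.00)(98.50) = 259855.00 mm³
ΣAy_c = (4860.00)(67.50) + (1750.00)(7.00) = 340300.00 mm³
x_c = 259855.00 / 6610.00 = 39.31 mm
y_c = 340300.00 / 6610.00 = 51.48 mm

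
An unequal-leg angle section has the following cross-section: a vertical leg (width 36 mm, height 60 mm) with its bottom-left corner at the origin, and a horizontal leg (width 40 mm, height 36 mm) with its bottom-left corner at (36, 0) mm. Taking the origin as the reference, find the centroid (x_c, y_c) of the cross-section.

x_c = 33.20 mm, y_c = 25.20 mm

Part | A | x̄ᵢ | ȳᵢ | A·x̄ᵢ | A·ȳᵢ
vertical leg | 2160.00 | 18.00 | 30.00 | 38880.00 | 64800.00
horizontal leg | 1440.00 | 56.00 | 18.00 | 80640.00 | 25920.00
Σ | 3600.00 |  |  | 119520.00 | 90720.00
x_c = 119520.00 / 3600.00 = 33.20 mm
y_c = 90720.00 / 3600.00 = 25.20 mm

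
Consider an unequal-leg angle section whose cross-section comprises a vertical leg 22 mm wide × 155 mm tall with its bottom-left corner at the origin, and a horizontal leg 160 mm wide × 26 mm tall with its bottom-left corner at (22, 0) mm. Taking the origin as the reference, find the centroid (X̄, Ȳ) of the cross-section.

X̄ = 61.01 mm, Ȳ = 42.05 mm

Part | A | x̄ᵢ | ȳᵢ | A·x̄ᵢ | A·ȳᵢ
vertical leg | 3410.00 | 11.00 | 77.50 | 37510.00 | 264275.00
horizontal leg | 4160.00 | 102.00 | 13.00 | 424320.00 | 54080.00
Σ | 7570.00 |  |  | 461830.00 | 318355.00
X̄ = 461830.00 / 7570.00 = 61.01 mm
Ȳ = 318355.00 / 7570.00 = 42.05 mm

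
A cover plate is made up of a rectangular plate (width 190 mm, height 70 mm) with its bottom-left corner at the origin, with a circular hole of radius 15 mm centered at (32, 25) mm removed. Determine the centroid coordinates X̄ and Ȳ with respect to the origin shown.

X̄ = 98.54 mm, Ȳ = 35.56 mm

Part | A | x̄ᵢ | ȳᵢ | A·x̄ᵢ | A·ȳᵢ
plate | 13300.00 | 95.00 | 35.00 | 1263500.00 | 465500.00
hole | -706.86 | 32.00 | 25.00 | -22619.47 | -17671.46
Σ | 12593.14 |  |  | 1240880.53 | 447828.54
X̄ = 1240880.53 / 12593.14 = 98.54 mm
Ȳ = 447828.54 / 12593.14 = 35.56 mm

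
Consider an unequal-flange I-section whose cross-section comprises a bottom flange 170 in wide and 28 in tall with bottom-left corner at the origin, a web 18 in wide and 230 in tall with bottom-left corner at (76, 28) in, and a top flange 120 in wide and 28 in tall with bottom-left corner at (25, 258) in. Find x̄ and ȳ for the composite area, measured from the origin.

bottom flange: A = 170 × 28 = 4760.00, centroid at (85.00, 14.00).
web: A = 18 × 230 = 4140.00, centroid at (85.00, 143.00).
top flange: A = 120 × 28 = 3360.00, centroid at (85.00, 272.00).
ΣA = 12260.00 in²
ΣAx̄ = (4760.00)(85.00) + (4140.00)(85.00) + (3360.00)(85.00) = 1042100.00 in³
ΣAȳ = (4760.00)(14.00) + (4140.00)(143.00) + (3360.00)(272.00) = 1572580.00 in³
x̄ = 1042100.00 / 12260.00 = 85.00 in
ȳ = 1572580.00 / 12260.00 = 128.27 in

x̄ = 85.00 in, ȳ = 128.27 in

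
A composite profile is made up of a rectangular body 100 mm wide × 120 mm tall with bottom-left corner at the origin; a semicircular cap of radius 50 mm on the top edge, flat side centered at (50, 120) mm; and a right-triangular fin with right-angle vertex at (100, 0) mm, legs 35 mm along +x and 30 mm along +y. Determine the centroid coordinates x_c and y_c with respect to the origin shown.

Part | A | x̄ᵢ | ȳᵢ | A·x̄ᵢ | A·ȳᵢ
rectangular body | 12000.00 | 50.00 | 60.00 | 600000.00 | 720000.00
semicircular top | 3926.99 | 50.00 | 141.22 | 196349.54 | 554572.23
triangular fin | 525.00 | 111.67 | 10.00 | 58625.00 | 5250.00
Σ | 16451.99 |  |  | 854974.54 | 1279822.23
x_c = 854974.54 / 16451.99 = 51.97 mm
y_c = 1279822.23 / 16451.99 = 77.79 mm

x_c = 51.97 mm, y_c = 77.79 mm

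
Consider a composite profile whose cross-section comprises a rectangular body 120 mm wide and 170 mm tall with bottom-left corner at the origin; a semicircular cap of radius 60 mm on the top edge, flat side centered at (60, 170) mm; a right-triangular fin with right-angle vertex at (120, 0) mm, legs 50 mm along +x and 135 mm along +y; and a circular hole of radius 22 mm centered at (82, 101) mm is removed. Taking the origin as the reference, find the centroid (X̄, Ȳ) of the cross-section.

rectangular body: A = 120 × 170 = 20400.00, centroid at (60.00, 85.00).
semicircular top: A = ½π·60² = 5654.87, centroid at (60.00, 195.46).
triangular fin: A = ½·50·135 = 3375.00, centroid at (136.67, 45.00).
hole: A = −π·22² = -1520.53, centroid at (82.00, 101.00).
ΣA = 27909.34 mm²
ΣAX̄ = (20400.00)(60.00) + (5654.87)(60.00) + (3375.00)(136.67) + (-1520.53)(82.00) = 1899858.48 mm³
ΣAȲ = (20400.00)(85.00) + (5654.87)(195.46) + (3375.00)(45.00) + (-1520.53)(101.00) = 2837628.74 mm³
X̄ = 1899858.48 / 27909.34 = 68.07 mm
Ȳ = 2837628.74 / 27909.34 = 101.67 mm

X̄ = 68.07 mm, Ȳ = 101.67 mm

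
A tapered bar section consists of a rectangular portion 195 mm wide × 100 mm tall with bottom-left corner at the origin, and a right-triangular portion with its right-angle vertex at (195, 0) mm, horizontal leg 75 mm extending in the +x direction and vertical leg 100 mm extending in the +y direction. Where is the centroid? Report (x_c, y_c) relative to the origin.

x_c = 117.26 mm, y_c = 47.31 mm

Part | A | x̄ᵢ | ȳᵢ | A·x̄ᵢ | A·ȳᵢ
rectangular portion | 19500.00 | 97.50 | 50.00 | 1901250.00 | 975000.00
triangular portion | 3750.00 | 220.00 | 33.33 | 825000.00 | 125000.00
Σ | 23250.00 |  |  | 2726250.00 | 1100000.00
x_c = 2726250.00 / 23250.00 = 117.26 mm
y_c = 1100000.00 / 23250.00 = 47.31 mm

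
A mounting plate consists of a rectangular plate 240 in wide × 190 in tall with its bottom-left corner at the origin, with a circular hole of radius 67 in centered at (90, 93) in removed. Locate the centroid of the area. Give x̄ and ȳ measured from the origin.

x̄ = 133.43 in, ȳ = 95.90 in

plate: A = 240 × 190 = 45600.00, centroid at (120.00, 95.00).
hole: A = −π·67² = -14102.61, centroid at (90.00, 93.00).
ΣA = 31497.39 in²
ΣAx̄ = (45600.00)(120.00) + (-14102.61)(90.00) = 4202765.15 in³
ΣAȳ = (45600.00)(95.00) + (-14102.61)(93.00) = 3020457.32 in³
x̄ = 4202765.15 / 31497.39 = 133.43 in
ȳ = 3020457.32 / 31497.39 = 95.90 in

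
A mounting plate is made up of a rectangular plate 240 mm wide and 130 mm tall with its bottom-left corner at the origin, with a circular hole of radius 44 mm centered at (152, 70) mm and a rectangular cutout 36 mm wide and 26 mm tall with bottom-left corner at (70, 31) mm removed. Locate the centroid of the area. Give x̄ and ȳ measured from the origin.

x̄ = 113.19 mm, ȳ = 64.56 mm

Part | A | x̄ᵢ | ȳᵢ | A·x̄ᵢ | A·ȳᵢ
plate | 31200.00 | 120.00 | 65.00 | 3744000.00 | 2028000.00
hole 1 | -6082.12 | 152.00 | 70.00 | -924482.75 | -425748.64
hole 2 | -936.00 | 88.00 | 44.00 | -82368.00 | -41184.00
Σ | 24181.88 |  |  | 2737149.25 | 1561067.36
x̄ = 2737149.25 / 24181.88 = 113.19 mm
ȳ = 1561067.36 / 24181.88 = 64.56 mm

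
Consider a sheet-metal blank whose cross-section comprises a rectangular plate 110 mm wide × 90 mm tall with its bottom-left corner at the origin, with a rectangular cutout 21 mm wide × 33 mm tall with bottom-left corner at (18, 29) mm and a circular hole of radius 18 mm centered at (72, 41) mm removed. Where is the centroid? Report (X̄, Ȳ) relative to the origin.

X̄ = 55.13 mm, Ȳ = 45.45 mm

plate: A = 110 × 90 = 9900.00, centroid at (55.00, 45.00).
hole 1: A = −(21 × 33) = -693.00, centroid at (28.50, 45.50).
hole 2: A = −π·18² = -1017.88, centroid at (72.00, 41.00).
ΣA = 8189.12 mm², ΣAX̄ = 451462.43 mm³, ΣAȲ = 372235.58 mm³.
X̄ = 451462.43/8189.12 = 55.13 mm; Ȳ = 372235.58/8189.12 = 45.45 mm.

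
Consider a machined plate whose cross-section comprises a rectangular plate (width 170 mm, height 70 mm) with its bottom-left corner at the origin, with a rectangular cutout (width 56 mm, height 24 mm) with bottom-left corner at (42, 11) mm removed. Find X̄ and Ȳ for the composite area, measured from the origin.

X̄ = 86.91 mm, Ȳ = 36.53 mm

Part | A | x̄ᵢ | ȳᵢ | A·x̄ᵢ | A·ȳᵢ
plate | 11900.00 | 85.00 | 35.00 | 1011500.00 | 416500.00
hole | -1344.00 | 70.00 | 23.00 | -94080.00 | -30912.00
Σ | 10556.00 |  |  | 917420.00 | 385588.00
X̄ = 917420.00 / 10556.00 = 86.91 mm
Ȳ = 385588.00 / 10556.00 = 36.53 mm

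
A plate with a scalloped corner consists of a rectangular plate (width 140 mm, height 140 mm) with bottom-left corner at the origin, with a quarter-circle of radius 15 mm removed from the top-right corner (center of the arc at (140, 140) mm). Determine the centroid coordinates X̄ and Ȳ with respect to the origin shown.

X̄ = 69.42 mm, Ȳ = 69.42 mm

plate: A = 140 × 140 = 19600.00, centroid at (70.00, 70.00).
removed quarter-circle: A = −¼π·15² = -176.71, centroid at (133.63, 133.63).
ΣA = 19423.29 mm², ΣAX̄ = 1348384.96 mm³, ΣAȲ = 1348384.96 mm³.
X̄ = 1348384.96/19423.29 = 69.42 mm; Ȳ = 1348384.96/19423.29 = 69.42 mm.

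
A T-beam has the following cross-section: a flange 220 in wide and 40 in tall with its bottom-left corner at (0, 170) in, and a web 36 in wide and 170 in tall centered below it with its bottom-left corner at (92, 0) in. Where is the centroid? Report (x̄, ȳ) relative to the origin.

web: A = 36 × 170 = 6120.00, centroid at (110.00, 85.00).
flange: A = 220 × 40 = 8800.00, centroid at (110.00, 190.00).
ΣA = 14920.00 in², ΣAx̄ = 1641200.00 in³, ΣAȳ = 2192200.00 in³.
x̄ = 1641200.00/14920.00 = 110.00 in; ȳ = 2192200.00/14920.00 = 146.93 in.

x̄ = 110.00 in, ȳ = 146.93 in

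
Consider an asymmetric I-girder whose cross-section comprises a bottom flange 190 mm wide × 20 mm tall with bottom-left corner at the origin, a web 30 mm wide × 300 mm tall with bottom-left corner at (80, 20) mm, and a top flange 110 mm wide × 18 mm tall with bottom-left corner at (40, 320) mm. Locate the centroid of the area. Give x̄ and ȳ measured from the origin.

Part | A | x̄ᵢ | ȳᵢ | A·x̄ᵢ | A·ȳᵢ
bottom flange | 3800.00 | 95.00 | 10.00 | 361000.00 | 38000.00
web | 9000.00 | 95.00 | 170.00 | 855000.00 | 1530000.00
top flange | 1980.00 | 95.00 | 329.00 | 188100.00 | 651420.00
Σ | 14780.00 |  |  | 1404100.00 | 2219420.00
x̄ = 1404100.00 / 14780.00 = 95.00 mm
ȳ = 2219420.00 / 14780.00 = 150.16 mm

x̄ = 95.00 mm, ȳ = 150.16 mm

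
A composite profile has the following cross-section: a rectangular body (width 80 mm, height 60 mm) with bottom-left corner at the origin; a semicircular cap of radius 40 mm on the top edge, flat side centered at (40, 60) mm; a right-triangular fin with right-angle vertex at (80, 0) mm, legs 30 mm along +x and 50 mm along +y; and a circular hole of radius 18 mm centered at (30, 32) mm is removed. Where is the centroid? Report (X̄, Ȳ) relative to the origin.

X̄ = 46.77 mm, Ȳ = 45.05 mm

Part | A | x̄ᵢ | ȳᵢ | A·x̄ᵢ | A·ȳᵢ
rectangular body | 4800.00 | 40.00 | 30.00 | 192000.00 | 144000.00
semicircular top | 2513.27 | 40.00 | 76.98 | 100530.96 | 193463.11
triangular fin | 750.00 | 90.00 | 16.67 | 67500.00 | 12500.00
hole | -1017.88 | 30.00 | 32.00 | -30536.28 | -32572.03
Σ | 7045.40 |  |  | 329494.68 | 317391.08
X̄ = 329494.68 / 7045.40 = 46.77 mm
Ȳ = 317391.08 / 7045.40 = 45.05 mm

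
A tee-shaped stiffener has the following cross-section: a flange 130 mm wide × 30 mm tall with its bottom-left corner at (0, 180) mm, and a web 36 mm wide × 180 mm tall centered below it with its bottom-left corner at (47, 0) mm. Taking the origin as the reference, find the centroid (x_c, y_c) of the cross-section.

Part | A | x̄ᵢ | ȳᵢ | A·x̄ᵢ | A·ȳᵢ
web | 6480.00 | 65.00 | 90.00 | 421200.00 | 583200.00
flange | 3900.00 | 65.00 | 195.00 | 253500.00 | 760500.00
Σ | 10380.00 |  |  | 674700.00 | 1343700.00
x_c = 674700.00 / 10380.00 = 65.00 mm
y_c = 1343700.00 / 10380.00 = 129.45 mm

x_c = 65.00 mm, y_c = 129.45 mm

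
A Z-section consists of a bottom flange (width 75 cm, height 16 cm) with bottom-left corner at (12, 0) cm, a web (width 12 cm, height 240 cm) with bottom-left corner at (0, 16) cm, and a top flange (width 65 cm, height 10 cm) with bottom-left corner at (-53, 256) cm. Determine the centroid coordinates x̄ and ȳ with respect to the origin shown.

bottom flange: A = 75 × 16 = 1200.00, centroid at (49.50, 8.00).
web: A = 12 × 240 = 2880.00, centroid at (6.00, 136.00).
top flange: A = 65 × 10 = 650.00, centroid at (-20.50, 261.00).
ΣA = 4730.00 cm², ΣAx̄ = 63355.00 cm³, ΣAȳ = 570930.00 cm³.
x̄ = 63355.00/4730.00 = 13.39 cm; ȳ = 570930.00/4730.00 = 120.70 cm.

x̄ = 13.39 cm, ȳ = 120.70 cm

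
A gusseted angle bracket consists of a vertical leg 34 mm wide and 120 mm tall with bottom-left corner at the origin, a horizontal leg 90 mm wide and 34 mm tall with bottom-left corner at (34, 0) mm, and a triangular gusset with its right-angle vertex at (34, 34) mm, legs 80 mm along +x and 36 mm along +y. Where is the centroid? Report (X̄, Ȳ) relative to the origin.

Part | A | x̄ᵢ | ȳᵢ | A·x̄ᵢ | A·ȳᵢ
vertical leg | 4080.00 | 17.00 | 60.00 | 69360.00 | 244800.00
horizontal leg | 3060.00 | 79.00 | 17.00 | 241740.00 | 52020.00
gusset | 1440.00 | 60.67 | 46.00 | 87360.00 | 66240.00
Σ | 8580.00 |  |  | 398460.00 | 363060.00
X̄ = 398460.00 / 8580.00 = 46.44 mm
Ȳ = 363060.00 / 8580.00 = 42.31 mm

X̄ = 46.44 mm, Ȳ = 42.31 mm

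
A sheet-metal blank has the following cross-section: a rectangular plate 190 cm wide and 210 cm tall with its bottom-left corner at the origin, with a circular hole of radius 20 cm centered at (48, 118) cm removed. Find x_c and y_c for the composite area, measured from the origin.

x_c = 96.53 cm, y_c = 104.58 cm

plate: A = 190 × 210 = 39900.00, centroid at (95.00, 105.00).
hole: A = −π·20² = -1256.64, centroid at (48.00, 118.00).
ΣA = 38643.36 cm²
ΣAx_c = (39900.00)(95.00) + (-1256.64)(48.00) = 3730181.42 cm³
ΣAy_c = (39900.00)(105.00) + (-1256.64)(118.00) = 4041216.83 cm³
x_c = 3730181.42 / 38643.36 = 96.53 cm
y_c = 4041216.83 / 38643.36 = 104.58 cm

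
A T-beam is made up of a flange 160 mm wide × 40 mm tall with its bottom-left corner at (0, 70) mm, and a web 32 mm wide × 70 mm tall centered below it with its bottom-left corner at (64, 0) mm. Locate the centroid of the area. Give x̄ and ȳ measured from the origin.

web: A = 32 × 70 = 2240.00, centroid at (80.00, 35.00).
flange: A = 160 × 40 = 6400.00, centroid at (80.00, 90.00).
ΣA = 8640.00 mm², ΣAx̄ = 691200.00 mm³, ΣAȳ = 654400.00 mm³.
x̄ = 691200.00/8640.00 = 80.00 mm; ȳ = 654400.00/8640.00 = 75.74 mm.

x̄ = 80.00 mm, ȳ = 75.74 mm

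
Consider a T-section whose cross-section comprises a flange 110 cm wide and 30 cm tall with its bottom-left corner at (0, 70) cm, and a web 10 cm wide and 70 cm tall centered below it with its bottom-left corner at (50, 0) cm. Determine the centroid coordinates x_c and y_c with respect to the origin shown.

x_c = 55.00 cm, y_c = 76.25 cm

Part | A | x̄ᵢ | ȳᵢ | A·x̄ᵢ | A·ȳᵢ
web | 700.00 | 55.00 | 35.00 | 38500.00 | 24500.00
flange | 3300.00 | 55.00 | 85.00 | 181500.00 | 280500.00
Σ | 4000.00 |  |  | 220000.00 | 305000.00
x_c = 220000.00 / 4000.00 = 55.00 cm
y_c = 305000.00 / 4000.00 = 76.25 cm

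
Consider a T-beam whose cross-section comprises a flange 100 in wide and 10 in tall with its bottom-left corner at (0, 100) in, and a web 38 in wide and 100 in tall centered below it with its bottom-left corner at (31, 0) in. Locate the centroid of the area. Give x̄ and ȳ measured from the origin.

web: A = 38 × 100 = 3800.00, centroid at (50.00, 50.00).
flange: A = 100 × 10 = 1000.00, centroid at (50.00, 105.00).
ΣA = 4800.00 in²
ΣAx̄ = (3800.00)(50.00) + (1000.00)(50.00) = 240000.00 in³
ΣAȳ = (3800.00)(50.00) + (1000.00)(105.00) = 295000.00 in³
x̄ = 240000.00 / 4800.00 = 50.00 in
ȳ = 295000.00 / 4800.00 = 61.46 in

x̄ = 50.00 in, ȳ = 61.46 in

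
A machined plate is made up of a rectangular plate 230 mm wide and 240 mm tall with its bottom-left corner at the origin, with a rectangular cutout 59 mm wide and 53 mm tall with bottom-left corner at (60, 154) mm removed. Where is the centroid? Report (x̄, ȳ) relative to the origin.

Part | A | x̄ᵢ | ȳᵢ | A·x̄ᵢ | A·ȳᵢ
plate | 55200.00 | 115.00 | 120.00 | 6348000.00 | 6624000.00
hole | -3127.00 | 89.50 | 180.50 | -279866.50 | -564423.50
Σ | 52073.00 |  |  | 6068133.50 | 6059576.50
x̄ = 6068133.50 / 52073.00 = 116.53 mm
ȳ = 6059576.50 / 52073.00 = 116.37 mm

x̄ = 116.53 mm, ȳ = 116.37 mm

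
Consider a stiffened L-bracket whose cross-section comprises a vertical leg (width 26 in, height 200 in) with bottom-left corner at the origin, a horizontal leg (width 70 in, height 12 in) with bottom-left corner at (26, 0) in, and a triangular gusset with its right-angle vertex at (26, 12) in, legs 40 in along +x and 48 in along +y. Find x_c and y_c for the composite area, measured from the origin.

x_c = 22.37 in, y_c = 78.85 in

vertical leg: A = 26 × 200 = 5200.00, centroid at (13.00, 100.00).
horizontal leg: A = 70 × 12 = 840.00, centroid at (61.00, 6.00).
gusset: A = ½·40·48 = 960.00, centroid at (39.33, 28.00).
ΣA = 7000.00 in²
ΣAx_c = (5200.00)(13.00) + (840.00)(61.00) + (960.00)(39.33) = 156600.00 in³
ΣAy_c = (5200.00)(100.00) + (840.00)(6.00) + (960.00)(28.00) = 551920.00 in³
x_c = 156600.00 / 7000.00 = 22.37 in
y_c = 551920.00 / 7000.00 = 78.85 in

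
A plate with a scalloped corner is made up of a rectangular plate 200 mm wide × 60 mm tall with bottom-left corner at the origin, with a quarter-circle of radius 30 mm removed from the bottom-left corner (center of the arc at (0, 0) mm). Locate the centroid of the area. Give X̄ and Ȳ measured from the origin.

Part | A | x̄ᵢ | ȳᵢ | A·x̄ᵢ | A·ȳᵢ
plate | 12000.00 | 100.00 | 30.00 | 1200000.00 | 360000.00
removed quarter-circle | -706.86 | 12.73 | 12.73 | -9000.00 | -9000.00
Σ | 11293.14 |  |  | 1191000.00 | 351000.00
X̄ = 1191000.00 / 11293.14 = 105.46 mm
Ȳ = 351000.00 / 11293.14 = 31.08 mm

X̄ = 105.46 mm, Ȳ = 31.08 mm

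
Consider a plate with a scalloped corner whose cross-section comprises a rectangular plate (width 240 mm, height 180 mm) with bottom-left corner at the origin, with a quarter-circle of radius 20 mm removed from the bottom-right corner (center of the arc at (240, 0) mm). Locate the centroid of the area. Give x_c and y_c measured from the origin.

x_c = 119.18 mm, y_c = 90.60 mm

Part | A | x̄ᵢ | ȳᵢ | A·x̄ᵢ | A·ȳᵢ
plate | 43200.00 | 120.00 | 90.00 | 5184000.00 | 3888000.00
removed quarter-circle | -314.16 | 231.51 | 8.49 | -72731.56 | -2666.67
Σ | 42885.84 |  |  | 5111268.44 | 3885333.33
x_c = 5111268.44 / 42885.84 = 119.18 mm
y_c = 3885333.33 / 42885.84 = 90.60 mm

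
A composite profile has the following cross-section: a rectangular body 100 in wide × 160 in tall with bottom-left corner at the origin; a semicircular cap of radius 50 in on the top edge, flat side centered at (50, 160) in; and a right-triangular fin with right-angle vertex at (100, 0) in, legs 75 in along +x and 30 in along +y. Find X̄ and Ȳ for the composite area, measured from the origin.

X̄ = 54.01 in, Ȳ = 95.14 in

rectangular body: A = 100 × 160 = 16000.00, centroid at (50.00, 80.00).
semicircular top: A = ½π·50² = 3926.99, centroid at (50.00, 181.22).
triangular fin: A = ½·75·30 = 1125.00, centroid at (125.00, 10.00).
ΣA = 21051.99 in²
ΣAX̄ = (16000.00)(50.00) + (3926.99)(50.00) + (1125.00)(125.00) = 1136974.54 in³
ΣAȲ = (16000.00)(80.00) + (3926.99)(181.22) + (1125.00)(10.00) = 2002901.86 in³
X̄ = 1136974.54 / 21051.99 = 54.01 in
Ȳ = 2002901.86 / 21051.99 = 95.14 in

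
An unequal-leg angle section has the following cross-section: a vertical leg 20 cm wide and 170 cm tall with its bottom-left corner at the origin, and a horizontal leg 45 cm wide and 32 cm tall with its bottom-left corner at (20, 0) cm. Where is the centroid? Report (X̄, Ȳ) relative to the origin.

X̄ = 19.67 cm, Ȳ = 64.47 cm

Part | A | x̄ᵢ | ȳᵢ | A·x̄ᵢ | A·ȳᵢ
vertical leg | 3400.00 | 10.00 | 85.00 | 34000.00 | 289000.00
horizontal leg | 1440.00 | 42.50 | 16.00 | 61200.00 | 23040.00
Σ | 4840.00 |  |  | 95200.00 | 312040.00
X̄ = 95200.00 / 4840.00 = 19.67 cm
Ȳ = 312040.00 / 4840.00 = 64.47 cm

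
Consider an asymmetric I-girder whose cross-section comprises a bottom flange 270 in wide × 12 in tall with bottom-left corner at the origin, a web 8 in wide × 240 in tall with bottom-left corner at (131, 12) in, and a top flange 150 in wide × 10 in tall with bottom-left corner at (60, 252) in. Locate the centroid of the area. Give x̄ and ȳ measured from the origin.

x̄ = 135.00 in, ȳ = 98.86 in

Part | A | x̄ᵢ | ȳᵢ | A·x̄ᵢ | A·ȳᵢ
bottom flange | 3240.00 | 135.00 | 6.00 | 437400.00 | 19440.00
web | 1920.00 | 135.00 | 132.00 | 259200.00 | 253440.00
top flange | 1500.00 | 135.00 | 257.00 | 202500.00 | 385500.00
Σ | 6660.00 |  |  | 899100.00 | 658380.00
x̄ = 899100.00 / 6660.00 = 135.00 in
ȳ = 658380.00 / 6660.00 = 98.86 in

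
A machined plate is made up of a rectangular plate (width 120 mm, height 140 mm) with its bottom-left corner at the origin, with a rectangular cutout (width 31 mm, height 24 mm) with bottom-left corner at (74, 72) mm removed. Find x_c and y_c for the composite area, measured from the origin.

x_c = 58.63 mm, y_c = 69.35 mm

Part | A | x̄ᵢ | ȳᵢ | A·x̄ᵢ | A·ȳᵢ
plate | 16800.00 | 60.00 | 70.00 | 1008000.00 | 1176000.00
hole | -744.00 | 89.50 | 84.00 | -66588.00 | -62496.00
Σ | 16056.00 |  |  | 941412.00 | 1113504.00
x_c = 941412.00 / 16056.00 = 58.63 mm
y_c = 1113504.00 / 16056.00 = 69.35 mm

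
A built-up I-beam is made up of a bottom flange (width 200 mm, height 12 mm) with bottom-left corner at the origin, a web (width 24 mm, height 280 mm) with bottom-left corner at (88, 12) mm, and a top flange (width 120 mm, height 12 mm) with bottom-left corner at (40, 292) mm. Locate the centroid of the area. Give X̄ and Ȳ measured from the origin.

X̄ = 100.00 mm, Ȳ = 138.73 mm

Part | A | x̄ᵢ | ȳᵢ | A·x̄ᵢ | A·ȳᵢ
bottom flange | 2400.00 | 100.00 | 6.00 | 240000.00 | 14400.00
web | 6720.00 | 100.00 | 152.00 | 672000.00 | 1021440.00
top flange | 1440.00 | 100.00 | 298.00 | 144000.00 | 429120.00
Σ | 10560.00 |  |  | 1056000.00 | 1464960.00
X̄ = 1056000.00 / 10560.00 = 100.00 mm
Ȳ = 1464960.00 / 10560.00 = 138.73 mm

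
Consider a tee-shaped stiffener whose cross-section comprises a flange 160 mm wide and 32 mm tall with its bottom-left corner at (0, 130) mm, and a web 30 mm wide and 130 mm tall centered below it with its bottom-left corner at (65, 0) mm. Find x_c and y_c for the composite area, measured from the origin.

Part | A | x̄ᵢ | ȳᵢ | A·x̄ᵢ | A·ȳᵢ
web | 3900.00 | 80.00 | 65.00 | 312000.00 | 253500.00
flange | 5120.00 | 80.00 | 146.00 | 409600.00 | 747520.00
Σ | 9020.00 |  |  | 721600.00 | 1001020.00
x_c = 721600.00 / 9020.00 = 80.00 mm
y_c = 1001020.00 / 9020.00 = 110.98 mm

x_c = 80.00 mm, y_c = 110.98 mm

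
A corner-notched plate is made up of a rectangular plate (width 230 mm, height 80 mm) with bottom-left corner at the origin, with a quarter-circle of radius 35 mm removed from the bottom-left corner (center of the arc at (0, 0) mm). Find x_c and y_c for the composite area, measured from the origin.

x_c = 120.53 mm, y_c = 41.39 mm

Part | A | x̄ᵢ | ȳᵢ | A·x̄ᵢ | A·ȳᵢ
plate | 18400.00 | 115.00 | 40.00 | 2116000.00 | 736000.00
removed quarter-circle | -962.11 | 14.85 | 14.85 | -14291.67 | -14291.67
Σ | 17437.89 |  |  | 2101708.33 | 721708.33
x_c = 2101708.33 / 17437.89 = 120.53 mm
y_c = 721708.33 / 17437.89 = 41.39 mm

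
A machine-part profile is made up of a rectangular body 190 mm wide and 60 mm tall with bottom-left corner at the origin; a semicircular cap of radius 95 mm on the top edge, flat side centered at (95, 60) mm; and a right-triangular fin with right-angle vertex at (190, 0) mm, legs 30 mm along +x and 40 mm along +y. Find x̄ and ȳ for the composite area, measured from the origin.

x̄ = 97.41 mm, ȳ = 67.70 mm

rectangular body: A = 190 × 60 = 11400.00, centroid at (95.00, 30.00).
semicircular top: A = ½π·95² = 14176.44, centroid at (95.00, 100.32).
triangular fin: A = ½·30·40 = 600.00, centroid at (200.00, 13.33).
ΣA = 26176.44 mm², ΣAx̄ = 2549761.50 mm³, ΣAȳ = 1772169.54 mm³.
x̄ = 2549761.50/26176.44 = 97.41 mm; ȳ = 1772169.54/26176.44 = 67.70 mm.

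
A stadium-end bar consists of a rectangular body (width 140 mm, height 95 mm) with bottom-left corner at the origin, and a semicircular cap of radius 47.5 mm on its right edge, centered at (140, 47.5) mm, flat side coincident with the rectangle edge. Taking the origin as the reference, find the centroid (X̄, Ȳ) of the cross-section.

rectangular body: A = 140 × 95 = 13300.00, centroid at (70.00, 47.50).
semicircular end: A = ½π·47.5² = 3544.11, centroid at (160.16, 47.50).
ΣA = 16844.11 mm²
ΣAX̄ = (13300.00)(70.00) + (3544.11)(160.16) = 1498623.21 mm³
ΣAȲ = (13300.00)(47.50) + (3544.11)(47.50) = 800095.19 mm³
X̄ = 1498623.21 / 16844.11 = 88.97 mm
Ȳ = 800095.19 / 16844.11 = 47.50 mm

X̄ = 88.97 mm, Ȳ = 47.50 mm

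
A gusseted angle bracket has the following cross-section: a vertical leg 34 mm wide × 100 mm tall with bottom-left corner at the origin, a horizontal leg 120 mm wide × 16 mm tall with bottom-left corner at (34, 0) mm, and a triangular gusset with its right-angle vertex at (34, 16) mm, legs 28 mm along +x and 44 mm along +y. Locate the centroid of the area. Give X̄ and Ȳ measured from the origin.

X̄ = 44.64 mm, Ȳ = 34.41 mm

vertical leg: A = 34 × 100 = 3400.00, centroid at (17.00, 50.00).
horizontal leg: A = 120 × 16 = 1920.00, centroid at (94.00, 8.00).
gusset: A = ½·28·44 = 616.00, centroid at (43.33, 30.67).
ΣA = 5936.00 mm², ΣAX̄ = 264973.33 mm³, ΣAȲ = 204250.67 mm³.
X̄ = 264973.33/5936.00 = 44.64 mm; Ȳ = 204250.67/5936.00 = 34.41 mm.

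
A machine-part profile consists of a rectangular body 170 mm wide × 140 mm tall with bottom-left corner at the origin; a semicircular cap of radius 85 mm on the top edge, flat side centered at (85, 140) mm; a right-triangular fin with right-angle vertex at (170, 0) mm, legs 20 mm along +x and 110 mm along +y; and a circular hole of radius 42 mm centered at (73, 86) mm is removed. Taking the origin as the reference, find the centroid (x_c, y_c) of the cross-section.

rectangular body: A = 170 × 140 = 23800.00, centroid at (85.00, 70.00).
semicircular top: A = ½π·85² = 11349.00, centroid at (85.00, 176.08).
triangular fin: A = ½·20·110 = 1100.00, centroid at (176.67, 36.67).
hole: A = −π·42² = -5541.77, centroid at (73.00, 86.00).
ΣA = 30707.23 mm²
ΣAx_c = (23800.00)(85.00) + (11349.00)(85.00) + (1100.00)(176.67) + (-5541.77)(73.00) = 2777449.46 mm³
ΣAy_c = (23800.00)(70.00) + (11349.00)(176.08) + (1100.00)(36.67) + (-5541.77)(86.00) = 3228018.31 mm³
x_c = 2777449.46 / 30707.23 = 90.45 mm
y_c = 3228018.31 / 30707.23 = 105.12 mm

x_c = 90.45 mm, y_c = 105.12 mm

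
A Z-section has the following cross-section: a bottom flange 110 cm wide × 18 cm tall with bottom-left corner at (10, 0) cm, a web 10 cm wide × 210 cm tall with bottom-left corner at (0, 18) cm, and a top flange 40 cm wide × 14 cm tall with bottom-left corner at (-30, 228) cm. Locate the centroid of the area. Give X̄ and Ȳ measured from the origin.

X̄ = 28.79 cm, Ȳ = 87.87 cm

bottom flange: A = 110 × 18 = 1980.00, centroid at (65.00, 9.00).
web: A = 10 × 210 = 2100.00, centroid at (5.00, 123.00).
top flange: A = 40 × 14 = 560.00, centroid at (-10.00, 235.00).
ΣA = 4640.00 cm², ΣAX̄ = 133600.00 cm³, ΣAȲ = 407720.00 cm³.
X̄ = 133600.00/4640.00 = 28.79 cm; Ȳ = 407720.00/4640.00 = 87.87 cm.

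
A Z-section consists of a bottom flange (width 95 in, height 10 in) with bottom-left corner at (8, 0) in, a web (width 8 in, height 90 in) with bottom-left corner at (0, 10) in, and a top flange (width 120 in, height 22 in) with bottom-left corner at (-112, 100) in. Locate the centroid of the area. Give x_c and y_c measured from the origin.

bottom flange: A = 95 × 10 = 950.00, centroid at (55.50, 5.00).
web: A = 8 × 90 = 720.00, centroid at (4.00, 55.00).
top flange: A = 120 × 22 = 2640.00, centroid at (-52.00, 111.00).
ΣA = 4310.00 in²
ΣAx_c = (950.00)(55.50) + (720.00)(4.00) + (2640.00)(-52.00) = -81675.00 in³
ΣAy_c = (950.00)(5.00) + (720.00)(55.00) + (2640.00)(111.00) = 337390.00 in³
x_c = -81675.00 / 4310.00 = -18.95 in
y_c = 337390.00 / 4310.00 = 78.28 in

x_c = -18.95 in, y_c = 78.28 in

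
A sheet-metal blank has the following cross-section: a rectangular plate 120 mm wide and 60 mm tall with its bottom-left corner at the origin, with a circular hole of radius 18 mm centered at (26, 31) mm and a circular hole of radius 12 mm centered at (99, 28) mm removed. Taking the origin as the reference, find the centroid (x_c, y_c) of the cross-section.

plate: A = 120 × 60 = 7200.00, centroid at (60.00, 30.00).
hole 1: A = −π·18² = -1017.88, centroid at (26.00, 31.00).
hole 2: A = −π·12² = -452.39, centroid at (99.00, 28.00).
ΣA = 5729.73 mm², ΣAx_c = 360748.68 mm³, ΣAy_c = 171778.94 mm³.
x_c = 360748.68/5729.73 = 62.96 mm; y_c = 171778.94/5729.73 = 29.98 mm.

x_c = 62.96 mm, y_c = 29.98 mm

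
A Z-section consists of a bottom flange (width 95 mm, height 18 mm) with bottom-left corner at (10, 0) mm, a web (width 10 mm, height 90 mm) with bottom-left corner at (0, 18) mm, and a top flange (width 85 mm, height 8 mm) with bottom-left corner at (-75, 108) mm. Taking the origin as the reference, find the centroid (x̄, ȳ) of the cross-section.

Part | A | x̄ᵢ | ȳᵢ | A·x̄ᵢ | A·ȳᵢ
bottom flange | 1710.00 | 57.50 | 9.00 | 98325.00 | 15390.00
web | 900.00 | 5.00 | 63.00 | 4500.00 | 56700.00
top flange | 680.00 | -32.50 | 112.00 | -22100.00 | 76160.00
Σ | 3290.00 |  |  | 80725.00 | 148250.00
x̄ = 80725.00 / 3290.00 = 24.54 mm
ȳ = 148250.00 / 3290.00 = 45.06 mm

x̄ = 24.54 mm, ȳ = 45.06 mm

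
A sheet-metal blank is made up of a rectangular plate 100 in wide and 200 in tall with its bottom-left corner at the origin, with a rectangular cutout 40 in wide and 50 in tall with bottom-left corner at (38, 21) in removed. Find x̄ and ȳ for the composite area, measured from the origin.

x̄ = 49.11 in, ȳ = 106.00 in

plate: A = 100 × 200 = 20000.00, centroid at (50.00, 100.00).
hole: A = −(40 × 50) = -2000.00, centroid at (58.00, 46.00).
ΣA = 18000.00 in², ΣAx̄ = 884000.00 in³, ΣAȳ = 1908000.00 in³.
x̄ = 884000.00/18000.00 = 49.11 in; ȳ = 1908000.00/18000.00 = 106.00 in.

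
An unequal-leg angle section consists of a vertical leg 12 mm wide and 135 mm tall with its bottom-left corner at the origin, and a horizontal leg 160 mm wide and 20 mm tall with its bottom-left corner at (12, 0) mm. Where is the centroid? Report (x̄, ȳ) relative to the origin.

vertical leg: A = 12 × 135 = 1620.00, centroid at (6.00, 67.50).
horizontal leg: A = 160 × 20 = 3200.00, centroid at (92.00, 10.00).
ΣA = 4820.00 mm²
ΣAx̄ = (1620.00)(6.00) + (3200.00)(92.00) = 304120.00 mm³
ΣAȳ = (1620.00)(67.50) + (3200.00)(10.00) = 141350.00 mm³
x̄ = 304120.00 / 4820.00 = 63.10 mm
ȳ = 141350.00 / 4820.00 = 29.33 mm

x̄ = 63.10 mm, ȳ = 29.33 mm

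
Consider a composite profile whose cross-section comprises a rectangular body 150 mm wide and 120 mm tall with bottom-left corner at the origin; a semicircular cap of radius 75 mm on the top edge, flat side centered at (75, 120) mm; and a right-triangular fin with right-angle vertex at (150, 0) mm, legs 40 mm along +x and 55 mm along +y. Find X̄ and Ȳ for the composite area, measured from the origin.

X̄ = 78.48 mm, Ȳ = 87.40 mm

Part | A | x̄ᵢ | ȳᵢ | A·x̄ᵢ | A·ȳᵢ
rectangular body | 18000.00 | 75.00 | 60.00 | 1350000.00 | 1080000.00
semicircular top | 8835.73 | 75.00 | 151.83 | 662679.70 | 1341537.52
triangular fin | 1100.00 | 163.33 | 18.33 | 179666.67 | 20166.67
Σ | 27935.73 |  |  | 2192346.37 | 2441704.19
X̄ = 2192346.37 / 27935.73 = 78.48 mm
Ȳ = 2441704.19 / 27935.73 = 87.40 mm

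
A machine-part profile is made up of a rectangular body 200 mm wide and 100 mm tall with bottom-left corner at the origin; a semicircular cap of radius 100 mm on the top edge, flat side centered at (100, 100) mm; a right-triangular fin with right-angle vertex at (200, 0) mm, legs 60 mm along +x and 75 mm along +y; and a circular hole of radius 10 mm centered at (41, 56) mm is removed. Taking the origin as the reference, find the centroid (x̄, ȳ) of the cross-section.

x̄ = 107.66 mm, ȳ = 87.03 mm

rectangular body: A = 200 × 100 = 20000.00, centroid at (100.00, 50.00).
semicircular top: A = ½π·100² = 15707.96, centroid at (100.00, 142.44).
triangular fin: A = ½·60·75 = 2250.00, centroid at (220.00, 25.00).
hole: A = −π·10² = -314.16, centroid at (41.00, 56.00).
ΣA = 37643.80 mm², ΣAx̄ = 4052915.80 mm³, ΣAȳ = 3276120.07 mm³.
x̄ = 4052915.80/37643.80 = 107.66 mm; ȳ = 3276120.07/37643.80 = 87.03 mm.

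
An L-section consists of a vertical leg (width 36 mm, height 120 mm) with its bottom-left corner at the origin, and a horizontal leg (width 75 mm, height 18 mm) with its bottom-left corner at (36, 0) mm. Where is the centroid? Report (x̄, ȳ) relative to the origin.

vertical leg: A = 36 × 120 = 4320.00, centroid at (18.00, 60.00).
horizontal leg: A = 75 × 18 = 1350.00, centroid at (73.50, 9.00).
ΣA = 5670.00 mm²
ΣAx̄ = (4320.00)(18.00) + (1350.00)(73.50) = 176985.00 mm³
ΣAȳ = (4320.00)(60.00) + (1350.00)(9.00) = 271350.00 mm³
x̄ = 176985.00 / 5670.00 = 31.21 mm
ȳ = 271350.00 / 5670.00 = 47.86 mm

x̄ = 31.21 mm, ȳ = 47.86 mm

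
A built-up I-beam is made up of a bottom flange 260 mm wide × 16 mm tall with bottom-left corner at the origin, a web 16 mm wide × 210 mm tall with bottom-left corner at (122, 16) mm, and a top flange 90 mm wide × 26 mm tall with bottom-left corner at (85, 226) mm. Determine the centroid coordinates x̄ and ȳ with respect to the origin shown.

x̄ = 130.00 mm, ȳ = 101.33 mm

Part | A | x̄ᵢ | ȳᵢ | A·x̄ᵢ | A·ȳᵢ
bottom flange | 4160.00 | 130.00 | 8.00 | 540800.00 | 33280.00
web | 3360.00 | 130.00 | 121.00 | 436800.00 | 406560.00
top flange | 2340.00 | 130.00 | 239.00 | 304200.00 | 559260.00
Σ | 9860.00 |  |  | 1281800.00 | 999100.00
x̄ = 1281800.00 / 9860.00 = 130.00 mm
ȳ = 999100.00 / 9860.00 = 101.33 mm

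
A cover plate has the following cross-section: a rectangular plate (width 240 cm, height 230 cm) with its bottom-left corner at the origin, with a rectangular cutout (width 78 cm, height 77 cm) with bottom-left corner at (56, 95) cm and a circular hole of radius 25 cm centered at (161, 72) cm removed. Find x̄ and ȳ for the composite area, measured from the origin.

x̄ = 121.47 cm, ȳ = 114.44 cm

plate: A = 240 × 230 = 55200.00, centroid at (120.00, 115.00).
hole 1: A = −(78 × 77) = -6006.00, centroid at (95.00, 133.50).
hole 2: A = −π·25² = -1963.50, centroid at (161.00, 72.00).
ΣA = 47230.50 cm²
ΣAx̄ = (55200.00)(120.00) + (-6006.00)(95.00) + (-1963.50)(161.00) = 5737307.24 cm³
ΣAȳ = (55200.00)(115.00) + (-6006.00)(133.50) + (-1963.50)(72.00) = 5404827.33 cm³
x̄ = 5737307.24 / 47230.50 = 121.47 cm
ȳ = 5404827.33 / 47230.50 = 114.44 cm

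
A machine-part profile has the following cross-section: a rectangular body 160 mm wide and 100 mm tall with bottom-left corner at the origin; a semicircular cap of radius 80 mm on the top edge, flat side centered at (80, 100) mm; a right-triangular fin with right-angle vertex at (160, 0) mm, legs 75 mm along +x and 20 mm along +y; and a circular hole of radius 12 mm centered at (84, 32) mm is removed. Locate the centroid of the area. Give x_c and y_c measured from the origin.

Part | A | x̄ᵢ | ȳᵢ | A·x̄ᵢ | A·ȳᵢ
rectangular body | 16000.00 | 80.00 | 50.00 | 1280000.00 | 800000.00
semicircular top | 10053.10 | 80.00 | 133.95 | 804247.72 | 1346642.98
triangular fin | 750.00 | 185.00 | 6.67 | 138750.00 | 5000.00
hole | -452.39 | 84.00 | 32.00 | -38000.70 | -14476.46
Σ | 26350.71 |  |  | 2184997.01 | 2137166.52
x_c = 2184997.01 / 26350.71 = 82.92 mm
y_c = 2137166.52 / 26350.71 = 81.10 mm

x_c = 82.92 mm, y_c = 81.10 mm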